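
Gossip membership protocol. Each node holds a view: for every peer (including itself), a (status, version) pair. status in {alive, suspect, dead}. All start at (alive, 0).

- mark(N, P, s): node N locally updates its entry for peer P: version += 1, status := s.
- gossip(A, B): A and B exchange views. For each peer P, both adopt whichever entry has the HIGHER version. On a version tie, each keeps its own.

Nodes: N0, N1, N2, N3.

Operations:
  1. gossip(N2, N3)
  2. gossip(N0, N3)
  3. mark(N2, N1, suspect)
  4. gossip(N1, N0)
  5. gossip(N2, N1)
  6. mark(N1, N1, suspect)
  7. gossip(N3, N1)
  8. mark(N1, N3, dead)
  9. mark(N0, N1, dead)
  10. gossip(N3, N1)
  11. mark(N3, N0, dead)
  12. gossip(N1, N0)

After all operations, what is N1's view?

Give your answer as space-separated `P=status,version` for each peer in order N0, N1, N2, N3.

Op 1: gossip N2<->N3 -> N2.N0=(alive,v0) N2.N1=(alive,v0) N2.N2=(alive,v0) N2.N3=(alive,v0) | N3.N0=(alive,v0) N3.N1=(alive,v0) N3.N2=(alive,v0) N3.N3=(alive,v0)
Op 2: gossip N0<->N3 -> N0.N0=(alive,v0) N0.N1=(alive,v0) N0.N2=(alive,v0) N0.N3=(alive,v0) | N3.N0=(alive,v0) N3.N1=(alive,v0) N3.N2=(alive,v0) N3.N3=(alive,v0)
Op 3: N2 marks N1=suspect -> (suspect,v1)
Op 4: gossip N1<->N0 -> N1.N0=(alive,v0) N1.N1=(alive,v0) N1.N2=(alive,v0) N1.N3=(alive,v0) | N0.N0=(alive,v0) N0.N1=(alive,v0) N0.N2=(alive,v0) N0.N3=(alive,v0)
Op 5: gossip N2<->N1 -> N2.N0=(alive,v0) N2.N1=(suspect,v1) N2.N2=(alive,v0) N2.N3=(alive,v0) | N1.N0=(alive,v0) N1.N1=(suspect,v1) N1.N2=(alive,v0) N1.N3=(alive,v0)
Op 6: N1 marks N1=suspect -> (suspect,v2)
Op 7: gossip N3<->N1 -> N3.N0=(alive,v0) N3.N1=(suspect,v2) N3.N2=(alive,v0) N3.N3=(alive,v0) | N1.N0=(alive,v0) N1.N1=(suspect,v2) N1.N2=(alive,v0) N1.N3=(alive,v0)
Op 8: N1 marks N3=dead -> (dead,v1)
Op 9: N0 marks N1=dead -> (dead,v1)
Op 10: gossip N3<->N1 -> N3.N0=(alive,v0) N3.N1=(suspect,v2) N3.N2=(alive,v0) N3.N3=(dead,v1) | N1.N0=(alive,v0) N1.N1=(suspect,v2) N1.N2=(alive,v0) N1.N3=(dead,v1)
Op 11: N3 marks N0=dead -> (dead,v1)
Op 12: gossip N1<->N0 -> N1.N0=(alive,v0) N1.N1=(suspect,v2) N1.N2=(alive,v0) N1.N3=(dead,v1) | N0.N0=(alive,v0) N0.N1=(suspect,v2) N0.N2=(alive,v0) N0.N3=(dead,v1)

Answer: N0=alive,0 N1=suspect,2 N2=alive,0 N3=dead,1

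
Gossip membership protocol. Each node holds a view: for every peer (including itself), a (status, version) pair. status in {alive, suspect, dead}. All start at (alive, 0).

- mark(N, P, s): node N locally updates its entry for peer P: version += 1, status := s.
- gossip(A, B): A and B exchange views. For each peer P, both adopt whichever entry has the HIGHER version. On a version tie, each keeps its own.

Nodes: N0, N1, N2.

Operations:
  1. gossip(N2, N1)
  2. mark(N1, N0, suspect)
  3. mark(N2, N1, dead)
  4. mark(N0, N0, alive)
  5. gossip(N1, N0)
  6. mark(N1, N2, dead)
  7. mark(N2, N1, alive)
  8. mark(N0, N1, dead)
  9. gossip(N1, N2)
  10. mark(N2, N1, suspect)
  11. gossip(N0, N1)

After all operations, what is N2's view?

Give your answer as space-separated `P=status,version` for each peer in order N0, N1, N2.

Answer: N0=suspect,1 N1=suspect,3 N2=dead,1

Derivation:
Op 1: gossip N2<->N1 -> N2.N0=(alive,v0) N2.N1=(alive,v0) N2.N2=(alive,v0) | N1.N0=(alive,v0) N1.N1=(alive,v0) N1.N2=(alive,v0)
Op 2: N1 marks N0=suspect -> (suspect,v1)
Op 3: N2 marks N1=dead -> (dead,v1)
Op 4: N0 marks N0=alive -> (alive,v1)
Op 5: gossip N1<->N0 -> N1.N0=(suspect,v1) N1.N1=(alive,v0) N1.N2=(alive,v0) | N0.N0=(alive,v1) N0.N1=(alive,v0) N0.N2=(alive,v0)
Op 6: N1 marks N2=dead -> (dead,v1)
Op 7: N2 marks N1=alive -> (alive,v2)
Op 8: N0 marks N1=dead -> (dead,v1)
Op 9: gossip N1<->N2 -> N1.N0=(suspect,v1) N1.N1=(alive,v2) N1.N2=(dead,v1) | N2.N0=(suspect,v1) N2.N1=(alive,v2) N2.N2=(dead,v1)
Op 10: N2 marks N1=suspect -> (suspect,v3)
Op 11: gossip N0<->N1 -> N0.N0=(alive,v1) N0.N1=(alive,v2) N0.N2=(dead,v1) | N1.N0=(suspect,v1) N1.N1=(alive,v2) N1.N2=(dead,v1)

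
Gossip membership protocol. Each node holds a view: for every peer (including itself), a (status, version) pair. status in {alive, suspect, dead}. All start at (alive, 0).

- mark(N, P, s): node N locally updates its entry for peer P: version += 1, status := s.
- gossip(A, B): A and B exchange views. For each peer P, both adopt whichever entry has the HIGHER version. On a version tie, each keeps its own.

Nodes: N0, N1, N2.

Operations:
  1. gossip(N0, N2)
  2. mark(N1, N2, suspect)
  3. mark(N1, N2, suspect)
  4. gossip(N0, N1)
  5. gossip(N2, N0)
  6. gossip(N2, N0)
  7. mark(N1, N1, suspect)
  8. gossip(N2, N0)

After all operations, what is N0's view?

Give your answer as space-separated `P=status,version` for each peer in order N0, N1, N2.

Op 1: gossip N0<->N2 -> N0.N0=(alive,v0) N0.N1=(alive,v0) N0.N2=(alive,v0) | N2.N0=(alive,v0) N2.N1=(alive,v0) N2.N2=(alive,v0)
Op 2: N1 marks N2=suspect -> (suspect,v1)
Op 3: N1 marks N2=suspect -> (suspect,v2)
Op 4: gossip N0<->N1 -> N0.N0=(alive,v0) N0.N1=(alive,v0) N0.N2=(suspect,v2) | N1.N0=(alive,v0) N1.N1=(alive,v0) N1.N2=(suspect,v2)
Op 5: gossip N2<->N0 -> N2.N0=(alive,v0) N2.N1=(alive,v0) N2.N2=(suspect,v2) | N0.N0=(alive,v0) N0.N1=(alive,v0) N0.N2=(suspect,v2)
Op 6: gossip N2<->N0 -> N2.N0=(alive,v0) N2.N1=(alive,v0) N2.N2=(suspect,v2) | N0.N0=(alive,v0) N0.N1=(alive,v0) N0.N2=(suspect,v2)
Op 7: N1 marks N1=suspect -> (suspect,v1)
Op 8: gossip N2<->N0 -> N2.N0=(alive,v0) N2.N1=(alive,v0) N2.N2=(suspect,v2) | N0.N0=(alive,v0) N0.N1=(alive,v0) N0.N2=(suspect,v2)

Answer: N0=alive,0 N1=alive,0 N2=suspect,2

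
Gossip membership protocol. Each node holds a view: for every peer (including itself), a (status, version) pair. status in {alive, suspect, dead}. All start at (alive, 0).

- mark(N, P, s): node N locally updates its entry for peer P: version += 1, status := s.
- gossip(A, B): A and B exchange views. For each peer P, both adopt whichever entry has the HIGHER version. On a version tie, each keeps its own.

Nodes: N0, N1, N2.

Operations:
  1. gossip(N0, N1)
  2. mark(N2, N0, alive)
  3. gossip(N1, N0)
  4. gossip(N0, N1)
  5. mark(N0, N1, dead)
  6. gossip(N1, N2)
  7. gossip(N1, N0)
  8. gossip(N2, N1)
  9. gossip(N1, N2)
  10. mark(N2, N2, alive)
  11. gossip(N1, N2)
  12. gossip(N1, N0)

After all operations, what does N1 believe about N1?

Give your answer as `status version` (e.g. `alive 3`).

Answer: dead 1

Derivation:
Op 1: gossip N0<->N1 -> N0.N0=(alive,v0) N0.N1=(alive,v0) N0.N2=(alive,v0) | N1.N0=(alive,v0) N1.N1=(alive,v0) N1.N2=(alive,v0)
Op 2: N2 marks N0=alive -> (alive,v1)
Op 3: gossip N1<->N0 -> N1.N0=(alive,v0) N1.N1=(alive,v0) N1.N2=(alive,v0) | N0.N0=(alive,v0) N0.N1=(alive,v0) N0.N2=(alive,v0)
Op 4: gossip N0<->N1 -> N0.N0=(alive,v0) N0.N1=(alive,v0) N0.N2=(alive,v0) | N1.N0=(alive,v0) N1.N1=(alive,v0) N1.N2=(alive,v0)
Op 5: N0 marks N1=dead -> (dead,v1)
Op 6: gossip N1<->N2 -> N1.N0=(alive,v1) N1.N1=(alive,v0) N1.N2=(alive,v0) | N2.N0=(alive,v1) N2.N1=(alive,v0) N2.N2=(alive,v0)
Op 7: gossip N1<->N0 -> N1.N0=(alive,v1) N1.N1=(dead,v1) N1.N2=(alive,v0) | N0.N0=(alive,v1) N0.N1=(dead,v1) N0.N2=(alive,v0)
Op 8: gossip N2<->N1 -> N2.N0=(alive,v1) N2.N1=(dead,v1) N2.N2=(alive,v0) | N1.N0=(alive,v1) N1.N1=(dead,v1) N1.N2=(alive,v0)
Op 9: gossip N1<->N2 -> N1.N0=(alive,v1) N1.N1=(dead,v1) N1.N2=(alive,v0) | N2.N0=(alive,v1) N2.N1=(dead,v1) N2.N2=(alive,v0)
Op 10: N2 marks N2=alive -> (alive,v1)
Op 11: gossip N1<->N2 -> N1.N0=(alive,v1) N1.N1=(dead,v1) N1.N2=(alive,v1) | N2.N0=(alive,v1) N2.N1=(dead,v1) N2.N2=(alive,v1)
Op 12: gossip N1<->N0 -> N1.N0=(alive,v1) N1.N1=(dead,v1) N1.N2=(alive,v1) | N0.N0=(alive,v1) N0.N1=(dead,v1) N0.N2=(alive,v1)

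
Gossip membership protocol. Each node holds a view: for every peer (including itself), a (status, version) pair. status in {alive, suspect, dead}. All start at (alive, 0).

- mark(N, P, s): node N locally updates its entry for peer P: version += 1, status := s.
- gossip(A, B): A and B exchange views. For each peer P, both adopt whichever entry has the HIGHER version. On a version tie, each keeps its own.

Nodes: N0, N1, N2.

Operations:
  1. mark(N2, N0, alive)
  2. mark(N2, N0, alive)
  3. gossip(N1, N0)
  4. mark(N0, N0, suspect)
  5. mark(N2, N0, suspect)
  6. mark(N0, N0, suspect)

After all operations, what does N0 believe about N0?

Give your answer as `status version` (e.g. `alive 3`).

Answer: suspect 2

Derivation:
Op 1: N2 marks N0=alive -> (alive,v1)
Op 2: N2 marks N0=alive -> (alive,v2)
Op 3: gossip N1<->N0 -> N1.N0=(alive,v0) N1.N1=(alive,v0) N1.N2=(alive,v0) | N0.N0=(alive,v0) N0.N1=(alive,v0) N0.N2=(alive,v0)
Op 4: N0 marks N0=suspect -> (suspect,v1)
Op 5: N2 marks N0=suspect -> (suspect,v3)
Op 6: N0 marks N0=suspect -> (suspect,v2)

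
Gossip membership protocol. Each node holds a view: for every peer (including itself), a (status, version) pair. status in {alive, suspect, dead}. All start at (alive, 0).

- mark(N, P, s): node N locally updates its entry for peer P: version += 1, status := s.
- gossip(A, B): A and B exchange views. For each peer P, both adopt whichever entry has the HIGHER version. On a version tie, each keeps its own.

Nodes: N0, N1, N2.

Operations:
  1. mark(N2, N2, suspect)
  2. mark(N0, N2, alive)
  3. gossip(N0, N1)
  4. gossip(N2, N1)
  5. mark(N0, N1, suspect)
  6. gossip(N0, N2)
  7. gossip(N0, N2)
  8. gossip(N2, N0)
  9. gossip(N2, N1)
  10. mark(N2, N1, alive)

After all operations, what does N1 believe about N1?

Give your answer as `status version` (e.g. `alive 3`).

Op 1: N2 marks N2=suspect -> (suspect,v1)
Op 2: N0 marks N2=alive -> (alive,v1)
Op 3: gossip N0<->N1 -> N0.N0=(alive,v0) N0.N1=(alive,v0) N0.N2=(alive,v1) | N1.N0=(alive,v0) N1.N1=(alive,v0) N1.N2=(alive,v1)
Op 4: gossip N2<->N1 -> N2.N0=(alive,v0) N2.N1=(alive,v0) N2.N2=(suspect,v1) | N1.N0=(alive,v0) N1.N1=(alive,v0) N1.N2=(alive,v1)
Op 5: N0 marks N1=suspect -> (suspect,v1)
Op 6: gossip N0<->N2 -> N0.N0=(alive,v0) N0.N1=(suspect,v1) N0.N2=(alive,v1) | N2.N0=(alive,v0) N2.N1=(suspect,v1) N2.N2=(suspect,v1)
Op 7: gossip N0<->N2 -> N0.N0=(alive,v0) N0.N1=(suspect,v1) N0.N2=(alive,v1) | N2.N0=(alive,v0) N2.N1=(suspect,v1) N2.N2=(suspect,v1)
Op 8: gossip N2<->N0 -> N2.N0=(alive,v0) N2.N1=(suspect,v1) N2.N2=(suspect,v1) | N0.N0=(alive,v0) N0.N1=(suspect,v1) N0.N2=(alive,v1)
Op 9: gossip N2<->N1 -> N2.N0=(alive,v0) N2.N1=(suspect,v1) N2.N2=(suspect,v1) | N1.N0=(alive,v0) N1.N1=(suspect,v1) N1.N2=(alive,v1)
Op 10: N2 marks N1=alive -> (alive,v2)

Answer: suspect 1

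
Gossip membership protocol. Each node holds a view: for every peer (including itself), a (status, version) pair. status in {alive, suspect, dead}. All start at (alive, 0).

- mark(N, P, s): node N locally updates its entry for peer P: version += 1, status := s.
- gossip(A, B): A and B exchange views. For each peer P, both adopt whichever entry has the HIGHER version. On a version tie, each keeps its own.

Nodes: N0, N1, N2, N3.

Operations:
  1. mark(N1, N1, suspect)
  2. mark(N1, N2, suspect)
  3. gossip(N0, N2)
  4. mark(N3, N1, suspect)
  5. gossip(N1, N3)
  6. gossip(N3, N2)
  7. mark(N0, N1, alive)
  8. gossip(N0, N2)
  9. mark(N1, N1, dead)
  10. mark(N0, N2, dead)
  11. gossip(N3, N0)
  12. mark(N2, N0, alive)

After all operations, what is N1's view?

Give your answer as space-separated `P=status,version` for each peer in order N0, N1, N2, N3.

Answer: N0=alive,0 N1=dead,2 N2=suspect,1 N3=alive,0

Derivation:
Op 1: N1 marks N1=suspect -> (suspect,v1)
Op 2: N1 marks N2=suspect -> (suspect,v1)
Op 3: gossip N0<->N2 -> N0.N0=(alive,v0) N0.N1=(alive,v0) N0.N2=(alive,v0) N0.N3=(alive,v0) | N2.N0=(alive,v0) N2.N1=(alive,v0) N2.N2=(alive,v0) N2.N3=(alive,v0)
Op 4: N3 marks N1=suspect -> (suspect,v1)
Op 5: gossip N1<->N3 -> N1.N0=(alive,v0) N1.N1=(suspect,v1) N1.N2=(suspect,v1) N1.N3=(alive,v0) | N3.N0=(alive,v0) N3.N1=(suspect,v1) N3.N2=(suspect,v1) N3.N3=(alive,v0)
Op 6: gossip N3<->N2 -> N3.N0=(alive,v0) N3.N1=(suspect,v1) N3.N2=(suspect,v1) N3.N3=(alive,v0) | N2.N0=(alive,v0) N2.N1=(suspect,v1) N2.N2=(suspect,v1) N2.N3=(alive,v0)
Op 7: N0 marks N1=alive -> (alive,v1)
Op 8: gossip N0<->N2 -> N0.N0=(alive,v0) N0.N1=(alive,v1) N0.N2=(suspect,v1) N0.N3=(alive,v0) | N2.N0=(alive,v0) N2.N1=(suspect,v1) N2.N2=(suspect,v1) N2.N3=(alive,v0)
Op 9: N1 marks N1=dead -> (dead,v2)
Op 10: N0 marks N2=dead -> (dead,v2)
Op 11: gossip N3<->N0 -> N3.N0=(alive,v0) N3.N1=(suspect,v1) N3.N2=(dead,v2) N3.N3=(alive,v0) | N0.N0=(alive,v0) N0.N1=(alive,v1) N0.N2=(dead,v2) N0.N3=(alive,v0)
Op 12: N2 marks N0=alive -> (alive,v1)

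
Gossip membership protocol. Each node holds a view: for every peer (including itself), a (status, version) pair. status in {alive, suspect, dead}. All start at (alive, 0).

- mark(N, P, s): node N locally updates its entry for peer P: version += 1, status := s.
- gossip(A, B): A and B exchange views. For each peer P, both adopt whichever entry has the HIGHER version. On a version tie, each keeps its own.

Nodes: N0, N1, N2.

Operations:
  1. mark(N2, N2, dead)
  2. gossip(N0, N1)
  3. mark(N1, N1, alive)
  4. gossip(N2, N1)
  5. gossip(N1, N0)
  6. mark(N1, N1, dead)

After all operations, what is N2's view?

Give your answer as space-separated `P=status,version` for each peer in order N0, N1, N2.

Answer: N0=alive,0 N1=alive,1 N2=dead,1

Derivation:
Op 1: N2 marks N2=dead -> (dead,v1)
Op 2: gossip N0<->N1 -> N0.N0=(alive,v0) N0.N1=(alive,v0) N0.N2=(alive,v0) | N1.N0=(alive,v0) N1.N1=(alive,v0) N1.N2=(alive,v0)
Op 3: N1 marks N1=alive -> (alive,v1)
Op 4: gossip N2<->N1 -> N2.N0=(alive,v0) N2.N1=(alive,v1) N2.N2=(dead,v1) | N1.N0=(alive,v0) N1.N1=(alive,v1) N1.N2=(dead,v1)
Op 5: gossip N1<->N0 -> N1.N0=(alive,v0) N1.N1=(alive,v1) N1.N2=(dead,v1) | N0.N0=(alive,v0) N0.N1=(alive,v1) N0.N2=(dead,v1)
Op 6: N1 marks N1=dead -> (dead,v2)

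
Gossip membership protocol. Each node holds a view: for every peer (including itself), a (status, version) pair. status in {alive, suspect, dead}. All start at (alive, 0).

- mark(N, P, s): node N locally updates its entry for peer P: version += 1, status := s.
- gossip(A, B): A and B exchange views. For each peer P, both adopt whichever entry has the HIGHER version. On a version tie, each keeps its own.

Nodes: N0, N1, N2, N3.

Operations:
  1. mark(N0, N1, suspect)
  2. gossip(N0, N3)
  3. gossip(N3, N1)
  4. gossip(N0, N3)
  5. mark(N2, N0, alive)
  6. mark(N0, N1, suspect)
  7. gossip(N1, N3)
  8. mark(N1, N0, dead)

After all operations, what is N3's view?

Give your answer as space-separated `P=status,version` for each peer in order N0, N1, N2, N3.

Answer: N0=alive,0 N1=suspect,1 N2=alive,0 N3=alive,0

Derivation:
Op 1: N0 marks N1=suspect -> (suspect,v1)
Op 2: gossip N0<->N3 -> N0.N0=(alive,v0) N0.N1=(suspect,v1) N0.N2=(alive,v0) N0.N3=(alive,v0) | N3.N0=(alive,v0) N3.N1=(suspect,v1) N3.N2=(alive,v0) N3.N3=(alive,v0)
Op 3: gossip N3<->N1 -> N3.N0=(alive,v0) N3.N1=(suspect,v1) N3.N2=(alive,v0) N3.N3=(alive,v0) | N1.N0=(alive,v0) N1.N1=(suspect,v1) N1.N2=(alive,v0) N1.N3=(alive,v0)
Op 4: gossip N0<->N3 -> N0.N0=(alive,v0) N0.N1=(suspect,v1) N0.N2=(alive,v0) N0.N3=(alive,v0) | N3.N0=(alive,v0) N3.N1=(suspect,v1) N3.N2=(alive,v0) N3.N3=(alive,v0)
Op 5: N2 marks N0=alive -> (alive,v1)
Op 6: N0 marks N1=suspect -> (suspect,v2)
Op 7: gossip N1<->N3 -> N1.N0=(alive,v0) N1.N1=(suspect,v1) N1.N2=(alive,v0) N1.N3=(alive,v0) | N3.N0=(alive,v0) N3.N1=(suspect,v1) N3.N2=(alive,v0) N3.N3=(alive,v0)
Op 8: N1 marks N0=dead -> (dead,v1)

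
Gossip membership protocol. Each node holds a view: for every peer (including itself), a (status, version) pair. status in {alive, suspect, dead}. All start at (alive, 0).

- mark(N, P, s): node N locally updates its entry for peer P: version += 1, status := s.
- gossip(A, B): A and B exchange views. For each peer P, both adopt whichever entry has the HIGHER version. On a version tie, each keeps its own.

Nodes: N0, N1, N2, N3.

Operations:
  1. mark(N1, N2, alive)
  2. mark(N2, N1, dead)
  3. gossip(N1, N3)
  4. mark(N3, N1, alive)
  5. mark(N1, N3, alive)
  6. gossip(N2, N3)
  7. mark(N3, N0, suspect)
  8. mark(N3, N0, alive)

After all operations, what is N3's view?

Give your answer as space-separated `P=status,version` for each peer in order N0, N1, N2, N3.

Answer: N0=alive,2 N1=alive,1 N2=alive,1 N3=alive,0

Derivation:
Op 1: N1 marks N2=alive -> (alive,v1)
Op 2: N2 marks N1=dead -> (dead,v1)
Op 3: gossip N1<->N3 -> N1.N0=(alive,v0) N1.N1=(alive,v0) N1.N2=(alive,v1) N1.N3=(alive,v0) | N3.N0=(alive,v0) N3.N1=(alive,v0) N3.N2=(alive,v1) N3.N3=(alive,v0)
Op 4: N3 marks N1=alive -> (alive,v1)
Op 5: N1 marks N3=alive -> (alive,v1)
Op 6: gossip N2<->N3 -> N2.N0=(alive,v0) N2.N1=(dead,v1) N2.N2=(alive,v1) N2.N3=(alive,v0) | N3.N0=(alive,v0) N3.N1=(alive,v1) N3.N2=(alive,v1) N3.N3=(alive,v0)
Op 7: N3 marks N0=suspect -> (suspect,v1)
Op 8: N3 marks N0=alive -> (alive,v2)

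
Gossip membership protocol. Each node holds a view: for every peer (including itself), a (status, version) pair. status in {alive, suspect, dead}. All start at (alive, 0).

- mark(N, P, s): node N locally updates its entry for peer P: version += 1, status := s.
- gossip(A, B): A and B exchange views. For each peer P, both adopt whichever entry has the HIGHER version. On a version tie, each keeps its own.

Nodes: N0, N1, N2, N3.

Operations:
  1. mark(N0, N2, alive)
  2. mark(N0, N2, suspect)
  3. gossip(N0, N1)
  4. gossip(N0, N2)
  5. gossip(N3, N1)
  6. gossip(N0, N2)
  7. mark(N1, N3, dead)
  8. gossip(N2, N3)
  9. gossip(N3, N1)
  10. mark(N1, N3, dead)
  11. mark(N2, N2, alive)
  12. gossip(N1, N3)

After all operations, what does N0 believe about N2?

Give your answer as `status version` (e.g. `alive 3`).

Answer: suspect 2

Derivation:
Op 1: N0 marks N2=alive -> (alive,v1)
Op 2: N0 marks N2=suspect -> (suspect,v2)
Op 3: gossip N0<->N1 -> N0.N0=(alive,v0) N0.N1=(alive,v0) N0.N2=(suspect,v2) N0.N3=(alive,v0) | N1.N0=(alive,v0) N1.N1=(alive,v0) N1.N2=(suspect,v2) N1.N3=(alive,v0)
Op 4: gossip N0<->N2 -> N0.N0=(alive,v0) N0.N1=(alive,v0) N0.N2=(suspect,v2) N0.N3=(alive,v0) | N2.N0=(alive,v0) N2.N1=(alive,v0) N2.N2=(suspect,v2) N2.N3=(alive,v0)
Op 5: gossip N3<->N1 -> N3.N0=(alive,v0) N3.N1=(alive,v0) N3.N2=(suspect,v2) N3.N3=(alive,v0) | N1.N0=(alive,v0) N1.N1=(alive,v0) N1.N2=(suspect,v2) N1.N3=(alive,v0)
Op 6: gossip N0<->N2 -> N0.N0=(alive,v0) N0.N1=(alive,v0) N0.N2=(suspect,v2) N0.N3=(alive,v0) | N2.N0=(alive,v0) N2.N1=(alive,v0) N2.N2=(suspect,v2) N2.N3=(alive,v0)
Op 7: N1 marks N3=dead -> (dead,v1)
Op 8: gossip N2<->N3 -> N2.N0=(alive,v0) N2.N1=(alive,v0) N2.N2=(suspect,v2) N2.N3=(alive,v0) | N3.N0=(alive,v0) N3.N1=(alive,v0) N3.N2=(suspect,v2) N3.N3=(alive,v0)
Op 9: gossip N3<->N1 -> N3.N0=(alive,v0) N3.N1=(alive,v0) N3.N2=(suspect,v2) N3.N3=(dead,v1) | N1.N0=(alive,v0) N1.N1=(alive,v0) N1.N2=(suspect,v2) N1.N3=(dead,v1)
Op 10: N1 marks N3=dead -> (dead,v2)
Op 11: N2 marks N2=alive -> (alive,v3)
Op 12: gossip N1<->N3 -> N1.N0=(alive,v0) N1.N1=(alive,v0) N1.N2=(suspect,v2) N1.N3=(dead,v2) | N3.N0=(alive,v0) N3.N1=(alive,v0) N3.N2=(suspect,v2) N3.N3=(dead,v2)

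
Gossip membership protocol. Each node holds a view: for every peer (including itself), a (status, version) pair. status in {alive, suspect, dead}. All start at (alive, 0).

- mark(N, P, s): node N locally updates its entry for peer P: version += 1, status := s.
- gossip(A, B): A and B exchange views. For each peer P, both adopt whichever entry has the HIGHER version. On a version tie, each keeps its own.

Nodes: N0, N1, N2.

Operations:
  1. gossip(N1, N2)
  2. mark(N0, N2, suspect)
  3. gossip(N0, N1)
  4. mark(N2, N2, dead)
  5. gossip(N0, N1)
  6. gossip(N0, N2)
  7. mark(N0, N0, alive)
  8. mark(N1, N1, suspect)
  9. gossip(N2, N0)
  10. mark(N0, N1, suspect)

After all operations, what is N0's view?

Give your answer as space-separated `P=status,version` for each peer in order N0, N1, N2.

Answer: N0=alive,1 N1=suspect,1 N2=suspect,1

Derivation:
Op 1: gossip N1<->N2 -> N1.N0=(alive,v0) N1.N1=(alive,v0) N1.N2=(alive,v0) | N2.N0=(alive,v0) N2.N1=(alive,v0) N2.N2=(alive,v0)
Op 2: N0 marks N2=suspect -> (suspect,v1)
Op 3: gossip N0<->N1 -> N0.N0=(alive,v0) N0.N1=(alive,v0) N0.N2=(suspect,v1) | N1.N0=(alive,v0) N1.N1=(alive,v0) N1.N2=(suspect,v1)
Op 4: N2 marks N2=dead -> (dead,v1)
Op 5: gossip N0<->N1 -> N0.N0=(alive,v0) N0.N1=(alive,v0) N0.N2=(suspect,v1) | N1.N0=(alive,v0) N1.N1=(alive,v0) N1.N2=(suspect,v1)
Op 6: gossip N0<->N2 -> N0.N0=(alive,v0) N0.N1=(alive,v0) N0.N2=(suspect,v1) | N2.N0=(alive,v0) N2.N1=(alive,v0) N2.N2=(dead,v1)
Op 7: N0 marks N0=alive -> (alive,v1)
Op 8: N1 marks N1=suspect -> (suspect,v1)
Op 9: gossip N2<->N0 -> N2.N0=(alive,v1) N2.N1=(alive,v0) N2.N2=(dead,v1) | N0.N0=(alive,v1) N0.N1=(alive,v0) N0.N2=(suspect,v1)
Op 10: N0 marks N1=suspect -> (suspect,v1)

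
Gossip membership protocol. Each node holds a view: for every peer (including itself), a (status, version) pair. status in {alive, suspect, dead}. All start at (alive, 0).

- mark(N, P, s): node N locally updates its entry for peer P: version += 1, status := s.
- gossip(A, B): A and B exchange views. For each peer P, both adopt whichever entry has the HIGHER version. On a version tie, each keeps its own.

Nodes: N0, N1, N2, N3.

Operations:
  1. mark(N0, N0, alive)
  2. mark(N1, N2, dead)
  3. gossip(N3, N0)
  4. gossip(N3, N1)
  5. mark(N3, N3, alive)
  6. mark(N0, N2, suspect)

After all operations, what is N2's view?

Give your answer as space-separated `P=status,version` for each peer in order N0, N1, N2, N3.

Answer: N0=alive,0 N1=alive,0 N2=alive,0 N3=alive,0

Derivation:
Op 1: N0 marks N0=alive -> (alive,v1)
Op 2: N1 marks N2=dead -> (dead,v1)
Op 3: gossip N3<->N0 -> N3.N0=(alive,v1) N3.N1=(alive,v0) N3.N2=(alive,v0) N3.N3=(alive,v0) | N0.N0=(alive,v1) N0.N1=(alive,v0) N0.N2=(alive,v0) N0.N3=(alive,v0)
Op 4: gossip N3<->N1 -> N3.N0=(alive,v1) N3.N1=(alive,v0) N3.N2=(dead,v1) N3.N3=(alive,v0) | N1.N0=(alive,v1) N1.N1=(alive,v0) N1.N2=(dead,v1) N1.N3=(alive,v0)
Op 5: N3 marks N3=alive -> (alive,v1)
Op 6: N0 marks N2=suspect -> (suspect,v1)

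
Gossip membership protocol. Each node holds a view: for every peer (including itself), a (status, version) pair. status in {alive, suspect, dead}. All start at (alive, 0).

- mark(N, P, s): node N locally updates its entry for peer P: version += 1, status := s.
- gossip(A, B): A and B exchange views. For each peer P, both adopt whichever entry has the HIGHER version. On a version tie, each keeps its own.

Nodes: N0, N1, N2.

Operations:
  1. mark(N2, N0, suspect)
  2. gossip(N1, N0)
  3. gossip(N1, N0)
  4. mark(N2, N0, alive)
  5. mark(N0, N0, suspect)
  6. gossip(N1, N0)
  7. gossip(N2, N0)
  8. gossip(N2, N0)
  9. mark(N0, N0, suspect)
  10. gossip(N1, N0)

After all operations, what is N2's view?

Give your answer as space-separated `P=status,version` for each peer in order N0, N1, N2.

Answer: N0=alive,2 N1=alive,0 N2=alive,0

Derivation:
Op 1: N2 marks N0=suspect -> (suspect,v1)
Op 2: gossip N1<->N0 -> N1.N0=(alive,v0) N1.N1=(alive,v0) N1.N2=(alive,v0) | N0.N0=(alive,v0) N0.N1=(alive,v0) N0.N2=(alive,v0)
Op 3: gossip N1<->N0 -> N1.N0=(alive,v0) N1.N1=(alive,v0) N1.N2=(alive,v0) | N0.N0=(alive,v0) N0.N1=(alive,v0) N0.N2=(alive,v0)
Op 4: N2 marks N0=alive -> (alive,v2)
Op 5: N0 marks N0=suspect -> (suspect,v1)
Op 6: gossip N1<->N0 -> N1.N0=(suspect,v1) N1.N1=(alive,v0) N1.N2=(alive,v0) | N0.N0=(suspect,v1) N0.N1=(alive,v0) N0.N2=(alive,v0)
Op 7: gossip N2<->N0 -> N2.N0=(alive,v2) N2.N1=(alive,v0) N2.N2=(alive,v0) | N0.N0=(alive,v2) N0.N1=(alive,v0) N0.N2=(alive,v0)
Op 8: gossip N2<->N0 -> N2.N0=(alive,v2) N2.N1=(alive,v0) N2.N2=(alive,v0) | N0.N0=(alive,v2) N0.N1=(alive,v0) N0.N2=(alive,v0)
Op 9: N0 marks N0=suspect -> (suspect,v3)
Op 10: gossip N1<->N0 -> N1.N0=(suspect,v3) N1.N1=(alive,v0) N1.N2=(alive,v0) | N0.N0=(suspect,v3) N0.N1=(alive,v0) N0.N2=(alive,v0)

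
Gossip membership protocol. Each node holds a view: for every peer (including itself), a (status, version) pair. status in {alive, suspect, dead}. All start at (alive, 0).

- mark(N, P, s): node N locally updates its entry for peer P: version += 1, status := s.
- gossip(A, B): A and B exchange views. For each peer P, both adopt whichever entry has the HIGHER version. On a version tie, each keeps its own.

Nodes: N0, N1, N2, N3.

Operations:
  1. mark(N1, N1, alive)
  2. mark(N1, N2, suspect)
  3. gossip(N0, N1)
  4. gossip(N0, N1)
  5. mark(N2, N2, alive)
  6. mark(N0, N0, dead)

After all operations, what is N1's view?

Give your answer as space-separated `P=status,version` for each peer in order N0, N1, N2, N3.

Op 1: N1 marks N1=alive -> (alive,v1)
Op 2: N1 marks N2=suspect -> (suspect,v1)
Op 3: gossip N0<->N1 -> N0.N0=(alive,v0) N0.N1=(alive,v1) N0.N2=(suspect,v1) N0.N3=(alive,v0) | N1.N0=(alive,v0) N1.N1=(alive,v1) N1.N2=(suspect,v1) N1.N3=(alive,v0)
Op 4: gossip N0<->N1 -> N0.N0=(alive,v0) N0.N1=(alive,v1) N0.N2=(suspect,v1) N0.N3=(alive,v0) | N1.N0=(alive,v0) N1.N1=(alive,v1) N1.N2=(suspect,v1) N1.N3=(alive,v0)
Op 5: N2 marks N2=alive -> (alive,v1)
Op 6: N0 marks N0=dead -> (dead,v1)

Answer: N0=alive,0 N1=alive,1 N2=suspect,1 N3=alive,0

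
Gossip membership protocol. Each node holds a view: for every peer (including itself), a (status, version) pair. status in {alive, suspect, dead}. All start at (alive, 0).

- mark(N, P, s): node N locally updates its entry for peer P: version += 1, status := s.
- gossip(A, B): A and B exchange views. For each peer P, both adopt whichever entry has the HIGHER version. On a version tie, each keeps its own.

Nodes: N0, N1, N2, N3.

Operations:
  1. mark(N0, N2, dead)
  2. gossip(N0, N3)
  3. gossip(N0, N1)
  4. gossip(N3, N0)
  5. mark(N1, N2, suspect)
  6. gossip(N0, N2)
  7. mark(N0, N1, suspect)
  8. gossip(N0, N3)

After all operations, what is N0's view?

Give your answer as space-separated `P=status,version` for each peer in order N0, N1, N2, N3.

Answer: N0=alive,0 N1=suspect,1 N2=dead,1 N3=alive,0

Derivation:
Op 1: N0 marks N2=dead -> (dead,v1)
Op 2: gossip N0<->N3 -> N0.N0=(alive,v0) N0.N1=(alive,v0) N0.N2=(dead,v1) N0.N3=(alive,v0) | N3.N0=(alive,v0) N3.N1=(alive,v0) N3.N2=(dead,v1) N3.N3=(alive,v0)
Op 3: gossip N0<->N1 -> N0.N0=(alive,v0) N0.N1=(alive,v0) N0.N2=(dead,v1) N0.N3=(alive,v0) | N1.N0=(alive,v0) N1.N1=(alive,v0) N1.N2=(dead,v1) N1.N3=(alive,v0)
Op 4: gossip N3<->N0 -> N3.N0=(alive,v0) N3.N1=(alive,v0) N3.N2=(dead,v1) N3.N3=(alive,v0) | N0.N0=(alive,v0) N0.N1=(alive,v0) N0.N2=(dead,v1) N0.N3=(alive,v0)
Op 5: N1 marks N2=suspect -> (suspect,v2)
Op 6: gossip N0<->N2 -> N0.N0=(alive,v0) N0.N1=(alive,v0) N0.N2=(dead,v1) N0.N3=(alive,v0) | N2.N0=(alive,v0) N2.N1=(alive,v0) N2.N2=(dead,v1) N2.N3=(alive,v0)
Op 7: N0 marks N1=suspect -> (suspect,v1)
Op 8: gossip N0<->N3 -> N0.N0=(alive,v0) N0.N1=(suspect,v1) N0.N2=(dead,v1) N0.N3=(alive,v0) | N3.N0=(alive,v0) N3.N1=(suspect,v1) N3.N2=(dead,v1) N3.N3=(alive,v0)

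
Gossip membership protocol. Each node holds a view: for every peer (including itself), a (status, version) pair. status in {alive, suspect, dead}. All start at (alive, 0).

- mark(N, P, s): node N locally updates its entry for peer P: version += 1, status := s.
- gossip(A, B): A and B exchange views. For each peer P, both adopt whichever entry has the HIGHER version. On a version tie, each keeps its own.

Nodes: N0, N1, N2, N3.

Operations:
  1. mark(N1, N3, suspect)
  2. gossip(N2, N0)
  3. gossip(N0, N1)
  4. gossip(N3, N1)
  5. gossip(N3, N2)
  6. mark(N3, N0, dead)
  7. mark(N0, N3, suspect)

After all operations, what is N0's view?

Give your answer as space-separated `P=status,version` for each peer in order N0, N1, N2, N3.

Answer: N0=alive,0 N1=alive,0 N2=alive,0 N3=suspect,2

Derivation:
Op 1: N1 marks N3=suspect -> (suspect,v1)
Op 2: gossip N2<->N0 -> N2.N0=(alive,v0) N2.N1=(alive,v0) N2.N2=(alive,v0) N2.N3=(alive,v0) | N0.N0=(alive,v0) N0.N1=(alive,v0) N0.N2=(alive,v0) N0.N3=(alive,v0)
Op 3: gossip N0<->N1 -> N0.N0=(alive,v0) N0.N1=(alive,v0) N0.N2=(alive,v0) N0.N3=(suspect,v1) | N1.N0=(alive,v0) N1.N1=(alive,v0) N1.N2=(alive,v0) N1.N3=(suspect,v1)
Op 4: gossip N3<->N1 -> N3.N0=(alive,v0) N3.N1=(alive,v0) N3.N2=(alive,v0) N3.N3=(suspect,v1) | N1.N0=(alive,v0) N1.N1=(alive,v0) N1.N2=(alive,v0) N1.N3=(suspect,v1)
Op 5: gossip N3<->N2 -> N3.N0=(alive,v0) N3.N1=(alive,v0) N3.N2=(alive,v0) N3.N3=(suspect,v1) | N2.N0=(alive,v0) N2.N1=(alive,v0) N2.N2=(alive,v0) N2.N3=(suspect,v1)
Op 6: N3 marks N0=dead -> (dead,v1)
Op 7: N0 marks N3=suspect -> (suspect,v2)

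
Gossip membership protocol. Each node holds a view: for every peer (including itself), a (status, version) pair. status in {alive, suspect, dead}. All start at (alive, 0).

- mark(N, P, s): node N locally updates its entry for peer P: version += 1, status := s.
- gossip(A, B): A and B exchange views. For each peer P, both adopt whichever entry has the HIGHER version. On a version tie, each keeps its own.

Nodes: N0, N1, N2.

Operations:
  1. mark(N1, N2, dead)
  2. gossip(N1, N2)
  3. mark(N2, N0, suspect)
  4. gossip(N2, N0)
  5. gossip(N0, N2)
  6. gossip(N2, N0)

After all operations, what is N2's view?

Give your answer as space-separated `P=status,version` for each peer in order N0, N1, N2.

Answer: N0=suspect,1 N1=alive,0 N2=dead,1

Derivation:
Op 1: N1 marks N2=dead -> (dead,v1)
Op 2: gossip N1<->N2 -> N1.N0=(alive,v0) N1.N1=(alive,v0) N1.N2=(dead,v1) | N2.N0=(alive,v0) N2.N1=(alive,v0) N2.N2=(dead,v1)
Op 3: N2 marks N0=suspect -> (suspect,v1)
Op 4: gossip N2<->N0 -> N2.N0=(suspect,v1) N2.N1=(alive,v0) N2.N2=(dead,v1) | N0.N0=(suspect,v1) N0.N1=(alive,v0) N0.N2=(dead,v1)
Op 5: gossip N0<->N2 -> N0.N0=(suspect,v1) N0.N1=(alive,v0) N0.N2=(dead,v1) | N2.N0=(suspect,v1) N2.N1=(alive,v0) N2.N2=(dead,v1)
Op 6: gossip N2<->N0 -> N2.N0=(suspect,v1) N2.N1=(alive,v0) N2.N2=(dead,v1) | N0.N0=(suspect,v1) N0.N1=(alive,v0) N0.N2=(dead,v1)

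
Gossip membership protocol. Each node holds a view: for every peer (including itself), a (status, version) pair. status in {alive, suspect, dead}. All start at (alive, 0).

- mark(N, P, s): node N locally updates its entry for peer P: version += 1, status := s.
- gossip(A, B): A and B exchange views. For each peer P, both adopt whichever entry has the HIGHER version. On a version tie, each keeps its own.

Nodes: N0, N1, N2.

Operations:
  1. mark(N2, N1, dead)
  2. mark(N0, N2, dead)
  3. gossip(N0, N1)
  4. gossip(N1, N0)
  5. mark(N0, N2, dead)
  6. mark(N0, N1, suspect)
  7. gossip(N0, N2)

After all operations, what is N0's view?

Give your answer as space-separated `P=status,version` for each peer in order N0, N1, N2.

Op 1: N2 marks N1=dead -> (dead,v1)
Op 2: N0 marks N2=dead -> (dead,v1)
Op 3: gossip N0<->N1 -> N0.N0=(alive,v0) N0.N1=(alive,v0) N0.N2=(dead,v1) | N1.N0=(alive,v0) N1.N1=(alive,v0) N1.N2=(dead,v1)
Op 4: gossip N1<->N0 -> N1.N0=(alive,v0) N1.N1=(alive,v0) N1.N2=(dead,v1) | N0.N0=(alive,v0) N0.N1=(alive,v0) N0.N2=(dead,v1)
Op 5: N0 marks N2=dead -> (dead,v2)
Op 6: N0 marks N1=suspect -> (suspect,v1)
Op 7: gossip N0<->N2 -> N0.N0=(alive,v0) N0.N1=(suspect,v1) N0.N2=(dead,v2) | N2.N0=(alive,v0) N2.N1=(dead,v1) N2.N2=(dead,v2)

Answer: N0=alive,0 N1=suspect,1 N2=dead,2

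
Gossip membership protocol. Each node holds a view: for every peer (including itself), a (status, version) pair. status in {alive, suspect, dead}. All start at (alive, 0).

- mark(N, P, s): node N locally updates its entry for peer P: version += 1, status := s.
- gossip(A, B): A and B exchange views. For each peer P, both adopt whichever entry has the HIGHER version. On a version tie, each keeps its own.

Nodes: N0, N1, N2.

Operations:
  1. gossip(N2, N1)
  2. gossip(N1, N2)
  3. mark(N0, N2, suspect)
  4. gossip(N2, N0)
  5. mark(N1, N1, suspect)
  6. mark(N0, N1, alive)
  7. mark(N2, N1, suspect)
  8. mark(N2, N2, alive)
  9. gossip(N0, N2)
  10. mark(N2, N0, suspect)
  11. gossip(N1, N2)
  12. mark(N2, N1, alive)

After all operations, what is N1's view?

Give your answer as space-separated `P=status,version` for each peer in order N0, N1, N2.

Op 1: gossip N2<->N1 -> N2.N0=(alive,v0) N2.N1=(alive,v0) N2.N2=(alive,v0) | N1.N0=(alive,v0) N1.N1=(alive,v0) N1.N2=(alive,v0)
Op 2: gossip N1<->N2 -> N1.N0=(alive,v0) N1.N1=(alive,v0) N1.N2=(alive,v0) | N2.N0=(alive,v0) N2.N1=(alive,v0) N2.N2=(alive,v0)
Op 3: N0 marks N2=suspect -> (suspect,v1)
Op 4: gossip N2<->N0 -> N2.N0=(alive,v0) N2.N1=(alive,v0) N2.N2=(suspect,v1) | N0.N0=(alive,v0) N0.N1=(alive,v0) N0.N2=(suspect,v1)
Op 5: N1 marks N1=suspect -> (suspect,v1)
Op 6: N0 marks N1=alive -> (alive,v1)
Op 7: N2 marks N1=suspect -> (suspect,v1)
Op 8: N2 marks N2=alive -> (alive,v2)
Op 9: gossip N0<->N2 -> N0.N0=(alive,v0) N0.N1=(alive,v1) N0.N2=(alive,v2) | N2.N0=(alive,v0) N2.N1=(suspect,v1) N2.N2=(alive,v2)
Op 10: N2 marks N0=suspect -> (suspect,v1)
Op 11: gossip N1<->N2 -> N1.N0=(suspect,v1) N1.N1=(suspect,v1) N1.N2=(alive,v2) | N2.N0=(suspect,v1) N2.N1=(suspect,v1) N2.N2=(alive,v2)
Op 12: N2 marks N1=alive -> (alive,v2)

Answer: N0=suspect,1 N1=suspect,1 N2=alive,2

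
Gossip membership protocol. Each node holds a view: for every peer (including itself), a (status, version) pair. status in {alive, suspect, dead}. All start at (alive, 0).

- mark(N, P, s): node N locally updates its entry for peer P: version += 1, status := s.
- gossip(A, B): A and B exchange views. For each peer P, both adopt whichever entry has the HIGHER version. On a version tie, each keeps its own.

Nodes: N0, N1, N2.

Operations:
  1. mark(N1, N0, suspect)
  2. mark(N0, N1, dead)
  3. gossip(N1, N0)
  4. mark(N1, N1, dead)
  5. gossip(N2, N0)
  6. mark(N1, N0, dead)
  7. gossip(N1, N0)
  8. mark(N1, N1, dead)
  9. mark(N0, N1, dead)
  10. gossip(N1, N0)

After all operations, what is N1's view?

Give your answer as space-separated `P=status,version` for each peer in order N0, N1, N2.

Answer: N0=dead,2 N1=dead,3 N2=alive,0

Derivation:
Op 1: N1 marks N0=suspect -> (suspect,v1)
Op 2: N0 marks N1=dead -> (dead,v1)
Op 3: gossip N1<->N0 -> N1.N0=(suspect,v1) N1.N1=(dead,v1) N1.N2=(alive,v0) | N0.N0=(suspect,v1) N0.N1=(dead,v1) N0.N2=(alive,v0)
Op 4: N1 marks N1=dead -> (dead,v2)
Op 5: gossip N2<->N0 -> N2.N0=(suspect,v1) N2.N1=(dead,v1) N2.N2=(alive,v0) | N0.N0=(suspect,v1) N0.N1=(dead,v1) N0.N2=(alive,v0)
Op 6: N1 marks N0=dead -> (dead,v2)
Op 7: gossip N1<->N0 -> N1.N0=(dead,v2) N1.N1=(dead,v2) N1.N2=(alive,v0) | N0.N0=(dead,v2) N0.N1=(dead,v2) N0.N2=(alive,v0)
Op 8: N1 marks N1=dead -> (dead,v3)
Op 9: N0 marks N1=dead -> (dead,v3)
Op 10: gossip N1<->N0 -> N1.N0=(dead,v2) N1.N1=(dead,v3) N1.N2=(alive,v0) | N0.N0=(dead,v2) N0.N1=(dead,v3) N0.N2=(alive,v0)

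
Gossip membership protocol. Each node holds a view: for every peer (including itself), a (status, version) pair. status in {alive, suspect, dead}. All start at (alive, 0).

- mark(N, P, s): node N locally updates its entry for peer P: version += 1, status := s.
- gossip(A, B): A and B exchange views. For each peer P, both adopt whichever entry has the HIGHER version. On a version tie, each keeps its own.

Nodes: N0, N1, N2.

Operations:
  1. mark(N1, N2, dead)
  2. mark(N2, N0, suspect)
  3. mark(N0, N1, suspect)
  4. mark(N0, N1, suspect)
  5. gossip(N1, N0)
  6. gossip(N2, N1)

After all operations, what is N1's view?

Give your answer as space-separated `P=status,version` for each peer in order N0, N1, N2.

Answer: N0=suspect,1 N1=suspect,2 N2=dead,1

Derivation:
Op 1: N1 marks N2=dead -> (dead,v1)
Op 2: N2 marks N0=suspect -> (suspect,v1)
Op 3: N0 marks N1=suspect -> (suspect,v1)
Op 4: N0 marks N1=suspect -> (suspect,v2)
Op 5: gossip N1<->N0 -> N1.N0=(alive,v0) N1.N1=(suspect,v2) N1.N2=(dead,v1) | N0.N0=(alive,v0) N0.N1=(suspect,v2) N0.N2=(dead,v1)
Op 6: gossip N2<->N1 -> N2.N0=(suspect,v1) N2.N1=(suspect,v2) N2.N2=(dead,v1) | N1.N0=(suspect,v1) N1.N1=(suspect,v2) N1.N2=(dead,v1)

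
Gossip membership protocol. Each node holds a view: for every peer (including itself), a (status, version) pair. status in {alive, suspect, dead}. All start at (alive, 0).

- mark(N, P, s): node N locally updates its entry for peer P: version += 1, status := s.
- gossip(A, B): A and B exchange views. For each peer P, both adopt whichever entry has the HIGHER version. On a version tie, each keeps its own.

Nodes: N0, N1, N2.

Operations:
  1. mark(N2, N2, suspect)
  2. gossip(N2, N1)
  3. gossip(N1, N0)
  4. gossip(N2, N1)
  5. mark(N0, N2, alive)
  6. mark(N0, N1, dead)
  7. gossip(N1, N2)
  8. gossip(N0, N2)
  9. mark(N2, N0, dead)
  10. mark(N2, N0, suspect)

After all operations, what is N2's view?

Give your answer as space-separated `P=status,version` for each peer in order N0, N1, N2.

Op 1: N2 marks N2=suspect -> (suspect,v1)
Op 2: gossip N2<->N1 -> N2.N0=(alive,v0) N2.N1=(alive,v0) N2.N2=(suspect,v1) | N1.N0=(alive,v0) N1.N1=(alive,v0) N1.N2=(suspect,v1)
Op 3: gossip N1<->N0 -> N1.N0=(alive,v0) N1.N1=(alive,v0) N1.N2=(suspect,v1) | N0.N0=(alive,v0) N0.N1=(alive,v0) N0.N2=(suspect,v1)
Op 4: gossip N2<->N1 -> N2.N0=(alive,v0) N2.N1=(alive,v0) N2.N2=(suspect,v1) | N1.N0=(alive,v0) N1.N1=(alive,v0) N1.N2=(suspect,v1)
Op 5: N0 marks N2=alive -> (alive,v2)
Op 6: N0 marks N1=dead -> (dead,v1)
Op 7: gossip N1<->N2 -> N1.N0=(alive,v0) N1.N1=(alive,v0) N1.N2=(suspect,v1) | N2.N0=(alive,v0) N2.N1=(alive,v0) N2.N2=(suspect,v1)
Op 8: gossip N0<->N2 -> N0.N0=(alive,v0) N0.N1=(dead,v1) N0.N2=(alive,v2) | N2.N0=(alive,v0) N2.N1=(dead,v1) N2.N2=(alive,v2)
Op 9: N2 marks N0=dead -> (dead,v1)
Op 10: N2 marks N0=suspect -> (suspect,v2)

Answer: N0=suspect,2 N1=dead,1 N2=alive,2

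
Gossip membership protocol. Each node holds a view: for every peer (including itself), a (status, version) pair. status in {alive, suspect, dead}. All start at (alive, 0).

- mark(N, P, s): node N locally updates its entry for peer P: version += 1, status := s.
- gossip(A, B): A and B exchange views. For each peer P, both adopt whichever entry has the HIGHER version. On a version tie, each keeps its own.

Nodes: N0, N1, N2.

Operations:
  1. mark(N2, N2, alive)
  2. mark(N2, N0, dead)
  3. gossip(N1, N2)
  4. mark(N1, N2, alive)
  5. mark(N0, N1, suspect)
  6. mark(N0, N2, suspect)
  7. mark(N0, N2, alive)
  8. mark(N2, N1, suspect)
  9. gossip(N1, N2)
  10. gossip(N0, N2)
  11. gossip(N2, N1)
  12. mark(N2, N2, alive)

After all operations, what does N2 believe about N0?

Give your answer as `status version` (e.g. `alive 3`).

Op 1: N2 marks N2=alive -> (alive,v1)
Op 2: N2 marks N0=dead -> (dead,v1)
Op 3: gossip N1<->N2 -> N1.N0=(dead,v1) N1.N1=(alive,v0) N1.N2=(alive,v1) | N2.N0=(dead,v1) N2.N1=(alive,v0) N2.N2=(alive,v1)
Op 4: N1 marks N2=alive -> (alive,v2)
Op 5: N0 marks N1=suspect -> (suspect,v1)
Op 6: N0 marks N2=suspect -> (suspect,v1)
Op 7: N0 marks N2=alive -> (alive,v2)
Op 8: N2 marks N1=suspect -> (suspect,v1)
Op 9: gossip N1<->N2 -> N1.N0=(dead,v1) N1.N1=(suspect,v1) N1.N2=(alive,v2) | N2.N0=(dead,v1) N2.N1=(suspect,v1) N2.N2=(alive,v2)
Op 10: gossip N0<->N2 -> N0.N0=(dead,v1) N0.N1=(suspect,v1) N0.N2=(alive,v2) | N2.N0=(dead,v1) N2.N1=(suspect,v1) N2.N2=(alive,v2)
Op 11: gossip N2<->N1 -> N2.N0=(dead,v1) N2.N1=(suspect,v1) N2.N2=(alive,v2) | N1.N0=(dead,v1) N1.N1=(suspect,v1) N1.N2=(alive,v2)
Op 12: N2 marks N2=alive -> (alive,v3)

Answer: dead 1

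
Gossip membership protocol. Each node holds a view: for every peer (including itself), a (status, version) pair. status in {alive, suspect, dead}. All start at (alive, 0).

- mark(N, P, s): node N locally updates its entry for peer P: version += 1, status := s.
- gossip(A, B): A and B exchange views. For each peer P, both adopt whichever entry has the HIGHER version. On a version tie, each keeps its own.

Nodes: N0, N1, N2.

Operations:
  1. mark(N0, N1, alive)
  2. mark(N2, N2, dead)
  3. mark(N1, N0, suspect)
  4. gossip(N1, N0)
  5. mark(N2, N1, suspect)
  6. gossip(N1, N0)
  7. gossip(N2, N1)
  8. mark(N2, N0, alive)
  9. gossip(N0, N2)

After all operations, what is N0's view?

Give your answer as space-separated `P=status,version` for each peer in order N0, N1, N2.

Op 1: N0 marks N1=alive -> (alive,v1)
Op 2: N2 marks N2=dead -> (dead,v1)
Op 3: N1 marks N0=suspect -> (suspect,v1)
Op 4: gossip N1<->N0 -> N1.N0=(suspect,v1) N1.N1=(alive,v1) N1.N2=(alive,v0) | N0.N0=(suspect,v1) N0.N1=(alive,v1) N0.N2=(alive,v0)
Op 5: N2 marks N1=suspect -> (suspect,v1)
Op 6: gossip N1<->N0 -> N1.N0=(suspect,v1) N1.N1=(alive,v1) N1.N2=(alive,v0) | N0.N0=(suspect,v1) N0.N1=(alive,v1) N0.N2=(alive,v0)
Op 7: gossip N2<->N1 -> N2.N0=(suspect,v1) N2.N1=(suspect,v1) N2.N2=(dead,v1) | N1.N0=(suspect,v1) N1.N1=(alive,v1) N1.N2=(dead,v1)
Op 8: N2 marks N0=alive -> (alive,v2)
Op 9: gossip N0<->N2 -> N0.N0=(alive,v2) N0.N1=(alive,v1) N0.N2=(dead,v1) | N2.N0=(alive,v2) N2.N1=(suspect,v1) N2.N2=(dead,v1)

Answer: N0=alive,2 N1=alive,1 N2=dead,1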